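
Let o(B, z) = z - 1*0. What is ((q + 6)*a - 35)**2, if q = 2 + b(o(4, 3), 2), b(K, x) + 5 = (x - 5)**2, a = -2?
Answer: 3481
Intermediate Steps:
o(B, z) = z (o(B, z) = z + 0 = z)
b(K, x) = -5 + (-5 + x)**2 (b(K, x) = -5 + (x - 5)**2 = -5 + (-5 + x)**2)
q = 6 (q = 2 + (-5 + (-5 + 2)**2) = 2 + (-5 + (-3)**2) = 2 + (-5 + 9) = 2 + 4 = 6)
((q + 6)*a - 35)**2 = ((6 + 6)*(-2) - 35)**2 = (12*(-2) - 35)**2 = (-24 - 35)**2 = (-59)**2 = 3481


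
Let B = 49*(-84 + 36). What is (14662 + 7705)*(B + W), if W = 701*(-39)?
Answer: -664098597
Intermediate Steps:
W = -27339
B = -2352 (B = 49*(-48) = -2352)
(14662 + 7705)*(B + W) = (14662 + 7705)*(-2352 - 27339) = 22367*(-29691) = -664098597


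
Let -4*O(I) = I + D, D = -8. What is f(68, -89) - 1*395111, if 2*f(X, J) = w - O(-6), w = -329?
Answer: -1581109/4 ≈ -3.9528e+5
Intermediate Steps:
O(I) = 2 - I/4 (O(I) = -(I - 8)/4 = -(-8 + I)/4 = 2 - I/4)
f(X, J) = -665/4 (f(X, J) = (-329 - (2 - ¼*(-6)))/2 = (-329 - (2 + 3/2))/2 = (-329 - 1*7/2)/2 = (-329 - 7/2)/2 = (½)*(-665/2) = -665/4)
f(68, -89) - 1*395111 = -665/4 - 1*395111 = -665/4 - 395111 = -1581109/4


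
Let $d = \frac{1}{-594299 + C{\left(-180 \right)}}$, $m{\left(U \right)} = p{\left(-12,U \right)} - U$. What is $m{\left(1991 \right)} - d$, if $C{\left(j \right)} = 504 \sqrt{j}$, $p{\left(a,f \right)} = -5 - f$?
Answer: $- \frac{1408356015214048}{353237024281} + \frac{3024 i \sqrt{5}}{353237024281} \approx -3987.0 + 1.9143 \cdot 10^{-8} i$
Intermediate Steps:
$m{\left(U \right)} = -5 - 2 U$ ($m{\left(U \right)} = \left(-5 - U\right) - U = -5 - 2 U$)
$d = \frac{1}{-594299 + 3024 i \sqrt{5}}$ ($d = \frac{1}{-594299 + 504 \sqrt{-180}} = \frac{1}{-594299 + 504 \cdot 6 i \sqrt{5}} = \frac{1}{-594299 + 3024 i \sqrt{5}} \approx -1.6824 \cdot 10^{-6} - 1.914 \cdot 10^{-8} i$)
$m{\left(1991 \right)} - d = \left(-5 - 3982\right) - \left(- \frac{594299}{353237024281} - \frac{3024 i \sqrt{5}}{353237024281}\right) = \left(-5 - 3982\right) + \left(\frac{594299}{353237024281} + \frac{3024 i \sqrt{5}}{353237024281}\right) = -3987 + \left(\frac{594299}{353237024281} + \frac{3024 i \sqrt{5}}{353237024281}\right) = - \frac{1408356015214048}{353237024281} + \frac{3024 i \sqrt{5}}{353237024281}$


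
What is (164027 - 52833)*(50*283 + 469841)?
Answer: 53816895254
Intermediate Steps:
(164027 - 52833)*(50*283 + 469841) = 111194*(14150 + 469841) = 111194*483991 = 53816895254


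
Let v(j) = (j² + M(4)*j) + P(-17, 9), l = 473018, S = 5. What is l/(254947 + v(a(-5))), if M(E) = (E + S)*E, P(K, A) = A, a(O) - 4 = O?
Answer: 473018/254921 ≈ 1.8555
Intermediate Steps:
a(O) = 4 + O
M(E) = E*(5 + E) (M(E) = (E + 5)*E = (5 + E)*E = E*(5 + E))
v(j) = 9 + j² + 36*j (v(j) = (j² + (4*(5 + 4))*j) + 9 = (j² + (4*9)*j) + 9 = (j² + 36*j) + 9 = 9 + j² + 36*j)
l/(254947 + v(a(-5))) = 473018/(254947 + (9 + (4 - 5)² + 36*(4 - 5))) = 473018/(254947 + (9 + (-1)² + 36*(-1))) = 473018/(254947 + (9 + 1 - 36)) = 473018/(254947 - 26) = 473018/254921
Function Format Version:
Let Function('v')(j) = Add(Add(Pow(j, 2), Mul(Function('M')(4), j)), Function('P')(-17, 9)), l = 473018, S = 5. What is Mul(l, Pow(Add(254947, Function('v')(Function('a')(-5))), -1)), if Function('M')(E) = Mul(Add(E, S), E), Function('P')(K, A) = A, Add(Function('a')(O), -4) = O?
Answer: Rational(473018, 254921) ≈ 1.8555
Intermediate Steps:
Function('a')(O) = Add(4, O)
Function('M')(E) = Mul(E, Add(5, E)) (Function('M')(E) = Mul(Add(E, 5), E) = Mul(Add(5, E), E) = Mul(E, Add(5, E)))
Function('v')(j) = Add(9, Pow(j, 2), Mul(36, j)) (Function('v')(j) = Add(Add(Pow(j, 2), Mul(Mul(4, Add(5, 4)), j)), 9) = Add(Add(Pow(j, 2), Mul(Mul(4, 9), j)), 9) = Add(Add(Pow(j, 2), Mul(36, j)), 9) = Add(9, Pow(j, 2), Mul(36, j)))
Mul(l, Pow(Add(254947, Function('v')(Function('a')(-5))), -1)) = Mul(473018, Pow(Add(254947, Add(9, Pow(Add(4, -5), 2), Mul(36, Add(4, -5)))), -1)) = Mul(473018, Pow(Add(254947, Add(9, Pow(-1, 2), Mul(36, -1))), -1)) = Mul(473018, Pow(Add(254947, Add(9, 1, -36)), -1)) = Mul(473018, Pow(Add(254947, -26), -1)) = Mul(473018, Pow(254921, -1)) = Mul(473018, Rational(1, 254921)) = Rational(473018, 254921)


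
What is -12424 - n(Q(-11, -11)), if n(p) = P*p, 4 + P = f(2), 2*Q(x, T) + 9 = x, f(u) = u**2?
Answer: -12424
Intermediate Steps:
Q(x, T) = -9/2 + x/2
P = 0 (P = -4 + 2**2 = -4 + 4 = 0)
n(p) = 0 (n(p) = 0*p = 0)
-12424 - n(Q(-11, -11)) = -12424 - 1*0 = -12424 + 0 = -12424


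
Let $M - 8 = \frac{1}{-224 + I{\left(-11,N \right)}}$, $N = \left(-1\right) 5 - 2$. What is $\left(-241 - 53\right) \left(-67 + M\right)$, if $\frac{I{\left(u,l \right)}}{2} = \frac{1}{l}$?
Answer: $\frac{13617639}{785} \approx 17347.0$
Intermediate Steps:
$N = -7$ ($N = -5 - 2 = -7$)
$I{\left(u,l \right)} = \frac{2}{l}$
$M = \frac{12553}{1570}$ ($M = 8 + \frac{1}{-224 + \frac{2}{-7}} = 8 + \frac{1}{-224 + 2 \left(- \frac{1}{7}\right)} = 8 + \frac{1}{-224 - \frac{2}{7}} = 8 + \frac{1}{- \frac{1570}{7}} = 8 - \frac{7}{1570} = \frac{12553}{1570} \approx 7.9955$)
$\left(-241 - 53\right) \left(-67 + M\right) = \left(-241 - 53\right) \left(-67 + \frac{12553}{1570}\right) = \left(-294\right) \left(- \frac{92637}{1570}\right) = \frac{13617639}{785}$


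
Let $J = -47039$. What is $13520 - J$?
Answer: $60559$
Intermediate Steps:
$13520 - J = 13520 - -47039 = 13520 + 47039 = 60559$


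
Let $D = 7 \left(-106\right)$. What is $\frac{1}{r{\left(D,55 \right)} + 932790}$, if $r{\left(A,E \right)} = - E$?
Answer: $\frac{1}{932735} \approx 1.0721 \cdot 10^{-6}$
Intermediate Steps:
$D = -742$
$\frac{1}{r{\left(D,55 \right)} + 932790} = \frac{1}{\left(-1\right) 55 + 932790} = \frac{1}{-55 + 932790} = \frac{1}{932735}$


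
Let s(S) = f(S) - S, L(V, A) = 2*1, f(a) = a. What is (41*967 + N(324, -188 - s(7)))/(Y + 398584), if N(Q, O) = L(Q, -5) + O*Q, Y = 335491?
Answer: -21263/734075 ≈ -0.028966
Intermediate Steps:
L(V, A) = 2
s(S) = 0 (s(S) = S - S = 0)
N(Q, O) = 2 + O*Q
(41*967 + N(324, -188 - s(7)))/(Y + 398584) = (41*967 + (2 + (-188 - 1*0)*324))/(335491 + 398584) = (39647 + (2 + (-188 + 0)*324))/734075 = (39647 + (2 - 188*324))*(1/734075) = (39647 + (2 - 60912))*(1/734075) = (39647 - 60910)*(1/734075) = -21263*1/734075 = -21263/734075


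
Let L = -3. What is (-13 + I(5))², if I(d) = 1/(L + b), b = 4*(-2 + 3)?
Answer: 144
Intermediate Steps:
b = 4 (b = 4*1 = 4)
I(d) = 1 (I(d) = 1/(-3 + 4) = 1/1 = 1)
(-13 + I(5))² = (-13 + 1)² = (-12)² = 144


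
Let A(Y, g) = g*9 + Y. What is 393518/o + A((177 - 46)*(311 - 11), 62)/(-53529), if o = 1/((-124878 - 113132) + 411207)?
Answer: 173729993328356/2549 ≈ 6.8156e+10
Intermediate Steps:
A(Y, g) = Y + 9*g (A(Y, g) = 9*g + Y = Y + 9*g)
o = 1/173197 (o = 1/(-238010 + 411207) = 1/173197 ≈ 5.7738e-6)
393518/o + A((177 - 46)*(311 - 11), 62)/(-53529) = 393518/(1/173197) + ((177 - 46)*(311 - 11) + 9*62)/(-53529) = 393518*173197 + (131*300 + 558)*(-1/53529) = 68156137046 + (39300 + 558)*(-1/53529) = 68156137046 + 39858*(-1/53529) = 68156137046 - 1898/2549 = 173729993328356/2549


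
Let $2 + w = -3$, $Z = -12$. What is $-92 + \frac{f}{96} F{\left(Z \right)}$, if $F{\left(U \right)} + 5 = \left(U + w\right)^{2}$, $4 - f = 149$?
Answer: $- \frac{12503}{24} \approx -520.96$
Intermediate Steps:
$f = -145$ ($f = 4 - 149 = -145$)
$w = -5$ ($w = -2 - 3 = -5$)
$F{\left(U \right)} = -5 + \left(-5 + U\right)^{2}$ ($F{\left(U \right)} = -5 + \left(U - 5\right)^{2} = -5 + \left(-5 + U\right)^{2}$)
$-92 + \frac{f}{96} F{\left(Z \right)} = -92 + - \frac{145}{96} \left(-5 + \left(-5 - 12\right)^{2}\right) = -92 + \left(-145\right) \frac{1}{96} \left(-5 + \left(-17\right)^{2}\right) = -92 - \frac{145 \left(-5 + 289\right)}{96} = -92 - \frac{10295}{24} = - \frac{12503}{24}$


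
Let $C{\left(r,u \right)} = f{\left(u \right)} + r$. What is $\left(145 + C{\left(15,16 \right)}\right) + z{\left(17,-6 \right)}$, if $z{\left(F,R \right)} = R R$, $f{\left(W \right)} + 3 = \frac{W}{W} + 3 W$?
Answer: $242$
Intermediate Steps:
$f{\left(W \right)} = -2 + 3 W$ ($f{\left(W \right)} = -3 + \left(\frac{W}{W} + 3 W\right) = -3 + \left(1 + 3 W\right) = -2 + 3 W$)
$C{\left(r,u \right)} = -2 + r + 3 u$ ($C{\left(r,u \right)} = \left(-2 + 3 u\right) + r = -2 + r + 3 u$)
$z{\left(F,R \right)} = R^{2}$
$\left(145 + C{\left(15,16 \right)}\right) + z{\left(17,-6 \right)} = \left(145 + \left(-2 + 15 + 3 \cdot 16\right)\right) + \left(-6\right)^{2} = \left(145 + \left(-2 + 15 + 48\right)\right) + 36 = \left(145 + 61\right) + 36 = 206 + 36 = 242$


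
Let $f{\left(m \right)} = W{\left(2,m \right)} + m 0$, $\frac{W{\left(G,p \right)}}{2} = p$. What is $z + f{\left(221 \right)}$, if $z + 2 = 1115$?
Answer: $1555$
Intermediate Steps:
$z = 1113$ ($z = -2 + 1115 = 1113$)
$W{\left(G,p \right)} = 2 p$
$f{\left(m \right)} = 2 m$ ($f{\left(m \right)} = 2 m + m 0 = 2 m + 0 = 2 m$)
$z + f{\left(221 \right)} = 1113 + 2 \cdot 221 = 1113 + 442 = 1555$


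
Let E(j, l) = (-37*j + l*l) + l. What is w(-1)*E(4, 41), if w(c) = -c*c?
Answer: -1574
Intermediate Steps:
E(j, l) = l + l² - 37*j (E(j, l) = (-37*j + l²) + l = (l² - 37*j) + l = l + l² - 37*j)
w(c) = -c²
w(-1)*E(4, 41) = (-1*(-1)²)*(41 + 41² - 37*4) = (-1*1)*(41 + 1681 - 148) = -1*1574 = -1574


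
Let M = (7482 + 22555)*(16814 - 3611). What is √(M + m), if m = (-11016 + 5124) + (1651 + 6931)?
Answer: √396581201 ≈ 19914.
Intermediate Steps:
M = 396578511 (M = 30037*13203 = 396578511)
m = 2690 (m = -5892 + 8582 = 2690)
√(M + m) = √(396578511 + 2690) = √396581201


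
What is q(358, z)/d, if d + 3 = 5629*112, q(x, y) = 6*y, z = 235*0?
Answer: 0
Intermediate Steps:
z = 0
d = 630445 (d = -3 + 5629*112 = -3 + 630448 = 630445)
q(358, z)/d = (6*0)/630445 = 0*(1/630445) = 0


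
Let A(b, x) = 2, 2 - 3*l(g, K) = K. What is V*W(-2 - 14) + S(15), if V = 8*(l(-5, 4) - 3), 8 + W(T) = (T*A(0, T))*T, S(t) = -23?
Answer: -14807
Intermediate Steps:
l(g, K) = ⅔ - K/3
W(T) = -8 + 2*T² (W(T) = -8 + (T*2)*T = -8 + (2*T)*T = -8 + 2*T²)
V = -88/3 (V = 8*((⅔ - ⅓*4) - 3) = 8*((⅔ - 4/3) - 3) = 8*(-⅔ - 3) = 8*(-11/3) = -88/3 ≈ -29.333)
V*W(-2 - 14) + S(15) = -88*(-8 + 2*(-2 - 14)²)/3 - 23 = -88*(-8 + 2*(-16)²)/3 - 23 = -88*(-8 + 2*256)/3 - 23 = -88*(-8 + 512)/3 - 23 = -88/3*504 - 23 = -14784 - 23 = -14807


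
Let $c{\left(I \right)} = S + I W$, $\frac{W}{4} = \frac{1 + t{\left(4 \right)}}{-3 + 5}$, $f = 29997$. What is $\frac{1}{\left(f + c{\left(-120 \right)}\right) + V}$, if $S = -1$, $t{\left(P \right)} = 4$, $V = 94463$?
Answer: $\frac{1}{123259} \approx 8.113 \cdot 10^{-6}$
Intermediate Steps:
$W = 10$ ($W = 4 \frac{1 + 4}{-3 + 5} = 4 \cdot \frac{5}{2} = 10$)
$c{\left(I \right)} = -1 + 10 I$ ($c{\left(I \right)} = -1 + I 10 = -1 + 10 I$)
$\frac{1}{\left(f + c{\left(-120 \right)}\right) + V} = \frac{1}{\left(29997 + \left(-1 + 10 \left(-120\right)\right)\right) + 94463} = \frac{1}{\left(29997 - 1201\right) + 94463} = \frac{1}{28796 + 94463} = \frac{1}{123259}$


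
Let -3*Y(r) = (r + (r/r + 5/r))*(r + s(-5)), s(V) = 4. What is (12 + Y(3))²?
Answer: 121/81 ≈ 1.4938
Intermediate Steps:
Y(r) = -(4 + r)*(1 + r + 5/r)/3 (Y(r) = -(r + (r/r + 5/r))*(r + 4)/3 = -(r + (1 + 5/r))*(4 + r)/3 = -(1 + r + 5/r)*(4 + r)/3 = -(4 + r)*(1 + r + 5/r)/3)
(12 + Y(3))² = (12 + (⅓)*(-20 - 1*3*(9 + 3² + 5*3))/3)² = (12 + (⅓)*(⅓)*(-20 - 1*3*(9 + 9 + 15)))² = (12 + (⅓)*(⅓)*(-20 - 1*3*33))² = (12 + (⅓)*(⅓)*(-20 - 99))² = (12 + (⅓)*(⅓)*(-119))² = (12 - 119/9)² = (-11/9)² = 121/81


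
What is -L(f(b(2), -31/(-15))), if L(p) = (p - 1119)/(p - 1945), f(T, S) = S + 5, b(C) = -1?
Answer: -16679/29069 ≈ -0.57377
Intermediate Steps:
f(T, S) = 5 + S
L(p) = (-1119 + p)/(-1945 + p)
-L(f(b(2), -31/(-15))) = -(-1119 + (5 - 31/(-15)))/(-1945 + (5 - 31/(-15))) = -(-1119 + (5 - 31*(-1/15)))/(-1945 + (5 - 31*(-1/15))) = -(-1119 + (5 + 31/15))/(-1945 + (5 + 31/15)) = -(-1119 + 106/15)/(-1945 + 106/15) = -(-16679)/((-29069/15)*15) = -(-15)*(-16679)/(29069*15) = -1*16679/29069 = -16679/29069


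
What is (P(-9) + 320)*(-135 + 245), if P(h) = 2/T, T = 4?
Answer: 35255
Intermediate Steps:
P(h) = ½ (P(h) = 2/4 = 2*(¼) = ½)
(P(-9) + 320)*(-135 + 245) = (½ + 320)*(-135 + 245) = (641/2)*110 = 35255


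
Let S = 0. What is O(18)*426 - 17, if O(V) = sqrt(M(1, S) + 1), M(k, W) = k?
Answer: -17 + 426*sqrt(2) ≈ 585.46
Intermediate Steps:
O(V) = sqrt(2) (O(V) = sqrt(1 + 1) = sqrt(2))
O(18)*426 - 17 = sqrt(2)*426 - 17 = 426*sqrt(2) - 17 = -17 + 426*sqrt(2)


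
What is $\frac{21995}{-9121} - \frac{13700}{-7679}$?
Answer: $- \frac{6277415}{10005737} \approx -0.62738$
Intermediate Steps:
$\frac{21995}{-9121} - \frac{13700}{-7679} = 21995 \left(- \frac{1}{9121}\right) - - \frac{13700}{7679} = - \frac{21995}{9121} + \frac{13700}{7679} = - \frac{6277415}{10005737}$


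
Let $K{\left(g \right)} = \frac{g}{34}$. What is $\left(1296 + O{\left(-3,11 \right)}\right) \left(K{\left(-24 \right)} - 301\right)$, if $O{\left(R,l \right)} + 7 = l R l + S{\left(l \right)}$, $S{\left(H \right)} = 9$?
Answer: $-282095$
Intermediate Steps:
$O{\left(R,l \right)} = 2 + R l^{2}$ ($O{\left(R,l \right)} = -7 + \left(l R l + 9\right) = -7 + \left(R l l + 9\right) = -7 + \left(R l^{2} + 9\right) = -7 + \left(9 + R l^{2}\right) = 2 + R l^{2}$)
$K{\left(g \right)} = \frac{g}{34}$ ($K{\left(g \right)} = g \frac{1}{34} = \frac{g}{34}$)
$\left(1296 + O{\left(-3,11 \right)}\right) \left(K{\left(-24 \right)} - 301\right) = \left(1296 + \left(2 - 3 \cdot 11^{2}\right)\right) \left(\frac{1}{34} \left(-24\right) - 301\right) = \left(1296 + \left(2 - 363\right)\right) \left(- \frac{12}{17} - 301\right) = \left(1296 + \left(2 - 363\right)\right) \left(- \frac{5129}{17}\right) = \left(1296 - 361\right) \left(- \frac{5129}{17}\right) = 935 \left(- \frac{5129}{17}\right) = -282095$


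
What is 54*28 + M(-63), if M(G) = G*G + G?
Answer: 5418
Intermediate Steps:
M(G) = G + G² (M(G) = G² + G = G + G²)
54*28 + M(-63) = 54*28 - 63*(1 - 63) = 1512 - 63*(-62) = 1512 + 3906 = 5418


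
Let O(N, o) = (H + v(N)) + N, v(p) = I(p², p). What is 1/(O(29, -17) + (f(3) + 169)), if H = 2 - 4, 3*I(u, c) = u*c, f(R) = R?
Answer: 3/24986 ≈ 0.00012007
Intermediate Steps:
I(u, c) = c*u/3 (I(u, c) = (u*c)/3 = (c*u)/3 = c*u/3)
v(p) = p³/3 (v(p) = p*p²/3 = p³/3)
H = -2
O(N, o) = -2 + N + N³/3 (O(N, o) = (-2 + N³/3) + N = -2 + N + N³/3)
1/(O(29, -17) + (f(3) + 169)) = 1/((-2 + 29 + (⅓)*29³) + (3 + 169)) = 1/((-2 + 29 + (⅓)*24389) + 172) = 1/((-2 + 29 + 24389/3) + 172) = 1/(24470/3 + 172) = 1/(24986/3) = 3/24986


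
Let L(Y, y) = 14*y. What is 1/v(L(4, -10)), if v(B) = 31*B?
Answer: -1/4340 ≈ -0.00023041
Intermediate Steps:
1/v(L(4, -10)) = 1/(31*(14*(-10))) = 1/(31*(-140)) = 1/(-4340) = -1/4340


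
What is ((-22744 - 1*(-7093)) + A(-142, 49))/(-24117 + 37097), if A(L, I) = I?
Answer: -7801/6490 ≈ -1.2020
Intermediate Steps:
((-22744 - 1*(-7093)) + A(-142, 49))/(-24117 + 37097) = ((-22744 - 1*(-7093)) + 49)/(-24117 + 37097) = ((-22744 + 7093) + 49)/12980 = (-15651 + 49)*(1/12980) = -15602*1/12980 = -7801/6490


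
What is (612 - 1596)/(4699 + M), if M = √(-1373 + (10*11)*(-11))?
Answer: -577977/2760398 + 369*I*√287/2760398 ≈ -0.20938 + 0.0022646*I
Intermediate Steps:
M = 3*I*√287 (M = √(-1373 + 110*(-11)) = √(-1373 - 1210) = √(-2583) = 3*I*√287 ≈ 50.823*I)
(612 - 1596)/(4699 + M) = (612 - 1596)/(4699 + 3*I*√287) = -984/(4699 + 3*I*√287)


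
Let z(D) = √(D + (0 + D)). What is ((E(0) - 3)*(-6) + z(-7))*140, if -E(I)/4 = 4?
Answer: 15960 + 140*I*√14 ≈ 15960.0 + 523.83*I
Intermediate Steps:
E(I) = -16 (E(I) = -4*4 = -16)
z(D) = √2*√D (z(D) = √(D + D) = √(2*D) = √2*√D)
((E(0) - 3)*(-6) + z(-7))*140 = ((-16 - 3)*(-6) + √2*√(-7))*140 = (-19*(-6) + √2*(I*√7))*140 = (114 + I*√14)*140 = 15960 + 140*I*√14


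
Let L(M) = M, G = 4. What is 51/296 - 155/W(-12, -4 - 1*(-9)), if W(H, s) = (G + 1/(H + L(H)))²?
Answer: -5193321/534280 ≈ -9.7202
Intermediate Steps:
W(H, s) = (4 + 1/(2*H))² (W(H, s) = (4 + 1/(H + H))² = (4 + 1/(2*H))²)
51/296 - 155/W(-12, -4 - 1*(-9)) = 51/296 - 155*576/(1 + 8*(-12))² = 51*(1/296) - 155*576/(1 - 96)² = 51/296 - 155/((¼)*(1/144)*(-95)²) = 51/296 - 155/((¼)*(1/144)*9025) = 51/296 - 155/9025/576 = 51/296 - 155*576/9025 = 51/296 - 17856/1805 = -5193321/534280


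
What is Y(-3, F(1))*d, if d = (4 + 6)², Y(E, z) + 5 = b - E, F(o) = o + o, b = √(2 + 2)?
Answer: 0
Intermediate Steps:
b = 2 (b = √4 = 2)
F(o) = 2*o
Y(E, z) = -3 - E (Y(E, z) = -5 + (2 - E) = -3 - E)
d = 100 (d = 10² = 100)
Y(-3, F(1))*d = (-3 - 1*(-3))*100 = (-3 + 3)*100 = 0*100 = 0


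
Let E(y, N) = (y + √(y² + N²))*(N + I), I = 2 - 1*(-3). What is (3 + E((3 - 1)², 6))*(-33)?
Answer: -1551 - 726*√13 ≈ -4168.6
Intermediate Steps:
I = 5 (I = 2 + 3 = 5)
E(y, N) = (5 + N)*(y + √(N² + y²)) (E(y, N) = (y + √(y² + N²))*(N + 5) = (y + √(N² + y²))*(5 + N) = (5 + N)*(y + √(N² + y²)))
(3 + E((3 - 1)², 6))*(-33) = (3 + (5*(3 - 1)² + 5*√(6² + ((3 - 1)²)²) + 6*(3 - 1)² + 6*√(6² + ((3 - 1)²)²)))*(-33) = (3 + (5*2² + 5*√(36 + (2²)²) + 6*2² + 6*√(36 + (2²)²)))*(-33) = (3 + (5*4 + 5*√(36 + 4²) + 6*4 + 6*√(36 + 4²)))*(-33) = (3 + (20 + 5*√(36 + 16) + 24 + 6*√(36 + 16)))*(-33) = (3 + (20 + 5*√52 + 24 + 6*√52))*(-33) = (3 + (20 + 5*(2*√13) + 24 + 6*(2*√13)))*(-33) = (3 + (20 + 10*√13 + 24 + 12*√13))*(-33) = (3 + (44 + 22*√13))*(-33) = (47 + 22*√13)*(-33) = -1551 - 726*√13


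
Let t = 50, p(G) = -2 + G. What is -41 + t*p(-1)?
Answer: -191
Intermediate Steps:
-41 + t*p(-1) = -41 + 50*(-2 - 1) = -41 + 50*(-3) = -41 - 150 = -191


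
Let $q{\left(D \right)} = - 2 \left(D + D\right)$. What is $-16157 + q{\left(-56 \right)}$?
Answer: $-15933$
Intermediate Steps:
$q{\left(D \right)} = - 4 D$ ($q{\left(D \right)} = - 2 \cdot 2 D = - 4 D$)
$-16157 + q{\left(-56 \right)} = -16157 - -224 = -16157 + 224 = -15933$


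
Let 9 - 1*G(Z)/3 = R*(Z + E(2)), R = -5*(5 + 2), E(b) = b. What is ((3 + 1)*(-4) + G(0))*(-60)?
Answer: -13260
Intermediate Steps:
R = -35 (R = -5*7 = -35)
G(Z) = 237 + 105*Z (G(Z) = 27 - (-105)*(Z + 2) = 27 - (-105)*(2 + Z) = 27 - 3*(-70 - 35*Z) = 27 + (210 + 105*Z) = 237 + 105*Z)
((3 + 1)*(-4) + G(0))*(-60) = ((3 + 1)*(-4) + (237 + 105*0))*(-60) = (4*(-4) + (237 + 0))*(-60) = (-16 + 237)*(-60) = 221*(-60) = -13260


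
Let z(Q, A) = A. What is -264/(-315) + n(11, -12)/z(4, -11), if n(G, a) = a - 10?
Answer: 298/105 ≈ 2.8381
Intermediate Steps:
n(G, a) = -10 + a
-264/(-315) + n(11, -12)/z(4, -11) = -264/(-315) + (-10 - 12)/(-11) = -264*(-1/315) - 22*(-1/11) = 88/105 + 2 = 298/105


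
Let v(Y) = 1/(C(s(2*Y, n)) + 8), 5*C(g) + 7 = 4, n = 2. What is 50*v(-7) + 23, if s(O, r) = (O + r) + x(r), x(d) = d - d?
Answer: 1101/37 ≈ 29.757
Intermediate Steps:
x(d) = 0
s(O, r) = O + r (s(O, r) = (O + r) + 0 = O + r)
C(g) = -⅗ (C(g) = -7/5 + (⅕)*4 = -7/5 + ⅘ = -⅗)
v(Y) = 5/37 (v(Y) = 1/(-⅗ + 8) = 1/(37/5) = 5/37)
50*v(-7) + 23 = 50*(5/37) + 23 = 250/37 + 23 = 1101/37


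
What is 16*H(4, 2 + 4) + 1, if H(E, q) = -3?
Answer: -47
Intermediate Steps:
16*H(4, 2 + 4) + 1 = 16*(-3) + 1 = -48 + 1 = -47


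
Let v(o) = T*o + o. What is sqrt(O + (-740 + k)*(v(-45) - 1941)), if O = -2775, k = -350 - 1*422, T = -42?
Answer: sqrt(142377) ≈ 377.33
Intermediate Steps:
v(o) = -41*o (v(o) = -42*o + o = -41*o)
k = -772 (k = -350 - 422 = -772)
sqrt(O + (-740 + k)*(v(-45) - 1941)) = sqrt(-2775 + (-740 - 772)*(-41*(-45) - 1941)) = sqrt(-2775 - 1512*(1845 - 1941)) = sqrt(-2775 - 1512*(-96)) = sqrt(-2775 + 145152) = sqrt(142377)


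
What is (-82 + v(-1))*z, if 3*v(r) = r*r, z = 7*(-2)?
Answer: 3430/3 ≈ 1143.3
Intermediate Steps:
z = -14
v(r) = r²/3 (v(r) = (r*r)/3 = r²/3)
(-82 + v(-1))*z = (-82 + (⅓)*(-1)²)*(-14) = (-82 + (⅓)*1)*(-14) = (-82 + ⅓)*(-14) = -245/3*(-14) = 3430/3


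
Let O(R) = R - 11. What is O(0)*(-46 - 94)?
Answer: 1540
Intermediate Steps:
O(R) = -11 + R
O(0)*(-46 - 94) = (-11 + 0)*(-46 - 94) = -11*(-140) = 1540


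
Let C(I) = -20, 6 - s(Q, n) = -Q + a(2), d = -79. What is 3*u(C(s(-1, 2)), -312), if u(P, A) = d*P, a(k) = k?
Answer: 4740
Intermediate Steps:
s(Q, n) = 4 + Q (s(Q, n) = 6 - (-Q + 2) = 6 - (2 - Q) = 6 + (-2 + Q) = 4 + Q)
u(P, A) = -79*P
3*u(C(s(-1, 2)), -312) = 3*(-79*(-20)) = 3*1580 = 4740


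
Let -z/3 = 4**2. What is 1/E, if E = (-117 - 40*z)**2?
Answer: 1/3250809 ≈ 3.0762e-7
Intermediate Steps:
z = -48 (z = -3*4**2 = -3*16 = -48)
E = 3250809 (E = (-117 - 40*(-48))**2 = (-117 + 1920)**2 = 1803**2 = 3250809)
1/E = 1/3250809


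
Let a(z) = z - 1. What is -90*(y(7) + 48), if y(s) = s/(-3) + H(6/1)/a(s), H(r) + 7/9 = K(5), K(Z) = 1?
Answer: -12340/3 ≈ -4113.3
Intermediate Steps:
a(z) = -1 + z
H(r) = 2/9 (H(r) = -7/9 + 1 = 2/9)
y(s) = -s/3 + 2/(9*(-1 + s)) (y(s) = s/(-3) + 2/(9*(-1 + s)) = s*(-1/3) + 2/(9*(-1 + s)) = -s/3 + 2/(9*(-1 + s)))
-90*(y(7) + 48) = -90*((2 - 3*7*(-1 + 7))/(9*(-1 + 7)) + 48) = -90*((1/9)*(2 - 3*7*6)/6 + 48) = -90*((1/9)*(1/6)*(2 - 126) + 48) = -90*((1/9)*(1/6)*(-124) + 48) = -90*(-62/27 + 48) = -90*1234/27 = -12340/3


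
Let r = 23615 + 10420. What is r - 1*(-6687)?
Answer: 40722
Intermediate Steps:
r = 34035
r - 1*(-6687) = 34035 - 1*(-6687) = 34035 + 6687 = 40722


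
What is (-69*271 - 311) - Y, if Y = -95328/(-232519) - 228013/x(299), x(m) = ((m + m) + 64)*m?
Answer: -874888665755137/46024345822 ≈ -19009.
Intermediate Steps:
x(m) = m*(64 + 2*m) (x(m) = (2*m + 64)*m = (64 + 2*m)*m = m*(64 + 2*m))
Y = -34148321083/46024345822 (Y = -95328/(-232519) - 228013*1/(598*(32 + 299)) = -95328*(-1/232519) - 228013/(2*299*331) = 95328/232519 - 228013/197938 = -34148321083/46024345822 ≈ -0.74196)
(-69*271 - 311) - Y = (-69*271 - 311) - 1*(-34148321083/46024345822) = (-18699 - 311) + 34148321083/46024345822 = -19010 + 34148321083/46024345822 = -874888665755137/46024345822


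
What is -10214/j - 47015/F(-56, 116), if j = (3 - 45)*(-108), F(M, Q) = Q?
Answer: -6701402/16443 ≈ -407.55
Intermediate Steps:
j = 4536 (j = -42*(-108) = 4536)
-10214/j - 47015/F(-56, 116) = -10214/4536 - 47015/116 = -10214*1/4536 - 47015*1/116 = -5107/2268 - 47015/116 = -6701402/16443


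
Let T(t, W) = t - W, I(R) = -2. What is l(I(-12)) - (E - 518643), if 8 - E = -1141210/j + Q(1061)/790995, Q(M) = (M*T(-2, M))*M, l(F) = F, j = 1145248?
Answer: 234225365214251113/452942720880 ≈ 5.1712e+5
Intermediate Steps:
Q(M) = M²*(-2 - M) (Q(M) = (M*(-2 - M))*M = M²*(-2 - M))
E = 689300485672967/452942720880 (E = 8 - (-1141210/1145248 + (1061²*(-2 - 1*1061))/790995) = 8 - (-1141210*1/1145248 + (1125721*(-2 - 1061))*(1/790995)) = 8 - (-570605/572624 + (1125721*(-1063))*(1/790995)) = 8 - (-570605/572624 - 1196641423*1/790995) = 8 - (-570605/572624 - 1196641423/790995) = 8 - 1*(-685676943905927/452942720880) = 8 + 685676943905927/452942720880 = 689300485672967/452942720880 ≈ 1521.8)
l(I(-12)) - (E - 518643) = -2 - (689300485672967/452942720880 - 518643) = -2 - 1*(-234226271099692873/452942720880) = -2 + 234226271099692873/452942720880 = 234225365214251113/452942720880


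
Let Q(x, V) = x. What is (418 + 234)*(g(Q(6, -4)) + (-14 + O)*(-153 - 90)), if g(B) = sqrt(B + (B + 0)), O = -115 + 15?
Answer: 18061704 + 1304*sqrt(3) ≈ 1.8064e+7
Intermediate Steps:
O = -100
g(B) = sqrt(2)*sqrt(B) (g(B) = sqrt(B + B) = sqrt(2*B) = sqrt(2)*sqrt(B))
(418 + 234)*(g(Q(6, -4)) + (-14 + O)*(-153 - 90)) = (418 + 234)*(sqrt(2)*sqrt(6) + (-14 - 100)*(-153 - 90)) = 652*(2*sqrt(3) - 114*(-243)) = 652*(2*sqrt(3) + 27702) = 652*(27702 + 2*sqrt(3)) = 18061704 + 1304*sqrt(3)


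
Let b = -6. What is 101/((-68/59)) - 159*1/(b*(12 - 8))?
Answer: -11017/136 ≈ -81.007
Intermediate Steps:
101/((-68/59)) - 159*1/(b*(12 - 8)) = 101/((-68/59)) - 159*(-1/(6*(12 - 8))) = 101/((-68*1/59)) - 159/((-6*4)) = 101/(-68/59) - 159/(-24) = 101*(-59/68) - 159*(-1/24) = -5959/68 + 53/8 = -11017/136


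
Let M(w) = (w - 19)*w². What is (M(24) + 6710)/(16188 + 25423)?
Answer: 9590/41611 ≈ 0.23047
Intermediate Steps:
M(w) = w²*(-19 + w) (M(w) = (-19 + w)*w² = w²*(-19 + w))
(M(24) + 6710)/(16188 + 25423) = (24²*(-19 + 24) + 6710)/(16188 + 25423) = (576*5 + 6710)/41611 = (2880 + 6710)*(1/41611) = 9590*(1/41611) = 9590/41611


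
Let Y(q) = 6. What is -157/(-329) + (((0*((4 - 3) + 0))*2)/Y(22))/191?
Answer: 157/329 ≈ 0.47720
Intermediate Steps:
-157/(-329) + (((0*((4 - 3) + 0))*2)/Y(22))/191 = -157/(-329) + (((0*((4 - 3) + 0))*2)/6)/191 = -157*(-1/329) + (((0*(1 + 0))*2)*(1/6))*(1/191) = 157/329 + (((0*1)*2)*(1/6))*(1/191) = 157/329 + ((0*2)*(1/6))*(1/191) = 157/329 + (0*(1/6))*(1/191) = 157/329 + 0*(1/191) = 157/329 + 0 = 157/329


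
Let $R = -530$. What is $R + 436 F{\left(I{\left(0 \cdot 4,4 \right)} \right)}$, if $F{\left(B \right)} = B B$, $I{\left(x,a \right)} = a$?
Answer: $6446$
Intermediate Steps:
$F{\left(B \right)} = B^{2}$
$R + 436 F{\left(I{\left(0 \cdot 4,4 \right)} \right)} = -530 + 436 \cdot 4^{2} = -530 + 436 \cdot 16 = -530 + 6976 = 6446$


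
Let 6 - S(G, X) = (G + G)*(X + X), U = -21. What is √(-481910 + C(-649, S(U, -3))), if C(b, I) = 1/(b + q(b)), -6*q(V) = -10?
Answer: I*√1817458031066/1942 ≈ 694.2*I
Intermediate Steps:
q(V) = 5/3 (q(V) = -⅙*(-10) = 5/3)
S(G, X) = 6 - 4*G*X (S(G, X) = 6 - (G + G)*(X + X) = 6 - 2*G*2*X = 6 - 4*G*X)
C(b, I) = 1/(5/3 + b) (C(b, I) = 1/(b + 5/3) = 1/(5/3 + b))
√(-481910 + C(-649, S(U, -3))) = √(-481910 + 3/(5 + 3*(-649))) = √(-481910 + 3/(5 - 1947)) = √(-481910 + 3/(-1942)) = √(-481910 + 3*(-1/1942)) = √(-481910 - 3/1942) = √(-935869223/1942) = I*√1817458031066/1942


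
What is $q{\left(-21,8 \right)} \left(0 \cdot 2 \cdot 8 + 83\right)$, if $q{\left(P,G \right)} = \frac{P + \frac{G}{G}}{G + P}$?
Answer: $\frac{1660}{13} \approx 127.69$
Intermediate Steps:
$q{\left(P,G \right)} = \frac{1 + P}{G + P}$ ($q{\left(P,G \right)} = \frac{P + 1}{G + P} = \frac{1 + P}{G + P}$)
$q{\left(-21,8 \right)} \left(0 \cdot 2 \cdot 8 + 83\right) = \frac{1 - 21}{8 - 21} \left(0 \cdot 2 \cdot 8 + 83\right) = \frac{1}{-13} \left(-20\right) \left(0 \cdot 8 + 83\right) = \left(- \frac{1}{13}\right) \left(-20\right) \left(0 + 83\right) = \frac{20}{13} \cdot 83 = \frac{1660}{13}$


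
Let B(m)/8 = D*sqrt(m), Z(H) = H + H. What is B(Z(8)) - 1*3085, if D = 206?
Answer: 3507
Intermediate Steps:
Z(H) = 2*H
B(m) = 1648*sqrt(m) (B(m) = 8*(206*sqrt(m)) = 1648*sqrt(m))
B(Z(8)) - 1*3085 = 1648*sqrt(2*8) - 1*3085 = 1648*sqrt(16) - 3085 = 1648*4 - 3085 = 6592 - 3085 = 3507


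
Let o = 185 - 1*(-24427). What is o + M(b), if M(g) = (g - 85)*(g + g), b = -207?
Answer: 145500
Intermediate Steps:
o = 24612 (o = 185 + 24427 = 24612)
M(g) = 2*g*(-85 + g) (M(g) = (-85 + g)*(2*g) = 2*g*(-85 + g))
o + M(b) = 24612 + 2*(-207)*(-85 - 207) = 24612 + 2*(-207)*(-292) = 24612 + 120888 = 145500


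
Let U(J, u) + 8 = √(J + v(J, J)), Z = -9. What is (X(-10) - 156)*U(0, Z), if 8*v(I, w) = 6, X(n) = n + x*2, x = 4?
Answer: 1264 - 79*√3 ≈ 1127.2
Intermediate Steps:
X(n) = 8 + n (X(n) = n + 4*2 = n + 8 = 8 + n)
v(I, w) = ¾ (v(I, w) = (⅛)*6 = ¾)
U(J, u) = -8 + √(¾ + J) (U(J, u) = -8 + √(J + ¾) = -8 + √(¾ + J))
(X(-10) - 156)*U(0, Z) = ((8 - 10) - 156)*(-8 + √(3 + 4*0)/2) = (-2 - 156)*(-8 + √(3 + 0)/2) = -158*(-8 + √3/2) = 1264 - 79*√3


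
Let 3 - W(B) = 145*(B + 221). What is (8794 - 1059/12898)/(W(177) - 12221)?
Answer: -113423953/901931344 ≈ -0.12576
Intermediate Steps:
W(B) = -32042 - 145*B (W(B) = 3 - 145*(B + 221) = 3 - 145*(221 + B) = 3 - (32045 + 145*B) = 3 + (-32045 - 145*B) = -32042 - 145*B)
(8794 - 1059/12898)/(W(177) - 12221) = (8794 - 1059/12898)/((-32042 - 145*177) - 12221) = (8794 - 1059*1/12898)/((-32042 - 25665) - 12221) = (8794 - 1059/12898)/(-57707 - 12221) = (113423953/12898)/(-69928) = (113423953/12898)*(-1/69928) = -113423953/901931344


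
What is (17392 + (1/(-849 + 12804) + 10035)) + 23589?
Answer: 609896281/11955 ≈ 51016.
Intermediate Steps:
(17392 + (1/(-849 + 12804) + 10035)) + 23589 = (17392 + (1/11955 + 10035)) + 23589 = (17392 + 119968426/11955) + 23589 = 327889786/11955 + 23589 = 609896281/11955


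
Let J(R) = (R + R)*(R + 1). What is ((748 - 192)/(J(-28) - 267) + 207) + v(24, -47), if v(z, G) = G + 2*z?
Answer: 259516/1245 ≈ 208.45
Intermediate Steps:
J(R) = 2*R*(1 + R) (J(R) = (2*R)*(1 + R) = 2*R*(1 + R))
((748 - 192)/(J(-28) - 267) + 207) + v(24, -47) = ((748 - 192)/(2*(-28)*(1 - 28) - 267) + 207) + (-47 + 2*24) = (556/(2*(-28)*(-27) - 267) + 207) + (-47 + 48) = (556/(1512 - 267) + 207) + 1 = (556/1245 + 207) + 1 = 258271/1245 + 1 = 259516/1245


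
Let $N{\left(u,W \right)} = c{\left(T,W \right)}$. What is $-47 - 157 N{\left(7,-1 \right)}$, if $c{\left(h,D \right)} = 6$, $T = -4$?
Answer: $-989$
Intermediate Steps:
$N{\left(u,W \right)} = 6$
$-47 - 157 N{\left(7,-1 \right)} = -47 - 942 = -989$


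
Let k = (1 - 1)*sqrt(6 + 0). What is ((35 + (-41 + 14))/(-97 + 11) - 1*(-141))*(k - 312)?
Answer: -1890408/43 ≈ -43963.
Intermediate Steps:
k = 0 (k = 0*sqrt(6) = 0)
((35 + (-41 + 14))/(-97 + 11) - 1*(-141))*(k - 312) = ((35 + (-41 + 14))/(-97 + 11) - 1*(-141))*(0 - 312) = ((35 - 27)/(-86) + 141)*(-312) = (8*(-1/86) + 141)*(-312) = (-4/43 + 141)*(-312) = (6059/43)*(-312) = -1890408/43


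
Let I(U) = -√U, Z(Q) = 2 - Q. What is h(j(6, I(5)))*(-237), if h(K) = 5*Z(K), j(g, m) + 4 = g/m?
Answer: -7110 - 1422*√5 ≈ -10290.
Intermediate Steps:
j(g, m) = -4 + g/m
h(K) = 10 - 5*K (h(K) = 5*(2 - K) = 10 - 5*K)
h(j(6, I(5)))*(-237) = (10 - 5*(-4 + 6/((-√5))))*(-237) = (10 - 5*(-4 + 6*(-√5/5)))*(-237) = (10 - 5*(-4 - 6*√5/5))*(-237) = (10 + (20 + 6*√5))*(-237) = (30 + 6*√5)*(-237) = -7110 - 1422*√5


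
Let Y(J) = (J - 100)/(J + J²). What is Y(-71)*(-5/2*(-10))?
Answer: -855/994 ≈ -0.86016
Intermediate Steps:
Y(J) = (-100 + J)/(J + J²)
Y(-71)*(-5/2*(-10)) = ((-100 - 71)/((-71)*(1 - 71)))*(-5/2*(-10)) = (-1/71*(-171)/(-70))*(-5*½*(-10)) = (-1/71*(-1/70)*(-171))*(-5/2*(-10)) = -171/4970*25 = -855/994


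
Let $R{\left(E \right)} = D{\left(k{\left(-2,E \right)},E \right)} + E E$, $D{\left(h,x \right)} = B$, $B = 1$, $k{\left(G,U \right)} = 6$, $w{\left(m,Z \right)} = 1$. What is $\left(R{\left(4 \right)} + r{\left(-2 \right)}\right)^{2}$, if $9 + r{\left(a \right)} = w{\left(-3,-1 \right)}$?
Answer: $81$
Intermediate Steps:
$r{\left(a \right)} = -8$ ($r{\left(a \right)} = -9 + 1 = -8$)
$D{\left(h,x \right)} = 1$
$R{\left(E \right)} = 1 + E^{2}$ ($R{\left(E \right)} = 1 + E E = 1 + E^{2}$)
$\left(R{\left(4 \right)} + r{\left(-2 \right)}\right)^{2} = \left(\left(1 + 4^{2}\right) - 8\right)^{2} = \left(\left(1 + 16\right) - 8\right)^{2} = \left(17 - 8\right)^{2} = 9^{2} = 81$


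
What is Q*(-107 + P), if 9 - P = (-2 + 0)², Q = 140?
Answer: -14280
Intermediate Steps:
P = 5 (P = 9 - (-2 + 0)² = 9 - 1*(-2)² = 9 - 1*4 = 9 - 4 = 5)
Q*(-107 + P) = 140*(-107 + 5) = 140*(-102) = -14280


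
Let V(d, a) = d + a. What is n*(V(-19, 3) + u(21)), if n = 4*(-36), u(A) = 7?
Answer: 1296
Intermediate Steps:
V(d, a) = a + d
n = -144
n*(V(-19, 3) + u(21)) = -144*((3 - 19) + 7) = -144*(-16 + 7) = -144*(-9) = 1296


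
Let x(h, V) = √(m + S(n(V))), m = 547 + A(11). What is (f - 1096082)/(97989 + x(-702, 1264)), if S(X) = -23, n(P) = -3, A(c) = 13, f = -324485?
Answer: -46399979921/3200614528 + 1420567*√537/9601843584 ≈ -14.494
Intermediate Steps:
m = 560 (m = 547 + 13 = 560)
x(h, V) = √537 (x(h, V) = √(560 - 23) = √537)
(f - 1096082)/(97989 + x(-702, 1264)) = (-324485 - 1096082)/(97989 + √537) = -1420567/(97989 + √537)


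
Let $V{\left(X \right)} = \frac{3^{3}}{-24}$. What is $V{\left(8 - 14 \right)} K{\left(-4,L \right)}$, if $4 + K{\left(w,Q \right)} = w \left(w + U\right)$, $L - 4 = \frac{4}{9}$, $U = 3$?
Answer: $0$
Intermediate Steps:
$L = \frac{40}{9}$ ($L = 4 + \frac{4}{9} = \frac{40}{9} \approx 4.4444$)
$K{\left(w,Q \right)} = -4 + w \left(3 + w\right)$ ($K{\left(w,Q \right)} = -4 + w \left(w + 3\right) = -4 + w \left(3 + w\right)$)
$V{\left(X \right)} = - \frac{9}{8}$ ($V{\left(X \right)} = 27 \left(- \frac{1}{24}\right) = - \frac{9}{8}$)
$V{\left(8 - 14 \right)} K{\left(-4,L \right)} = - \frac{9 \left(-4 + \left(-4\right)^{2} + 3 \left(-4\right)\right)}{8} = - \frac{9 \left(-4 + 16 - 12\right)}{8} = \left(- \frac{9}{8}\right) 0 = 0$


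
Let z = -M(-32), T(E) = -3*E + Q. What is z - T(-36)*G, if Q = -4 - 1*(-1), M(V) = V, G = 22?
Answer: -2278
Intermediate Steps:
Q = -3 (Q = -4 + 1 = -3)
T(E) = -3 - 3*E (T(E) = -3*E - 3 = -3 - 3*E)
z = 32 (z = -1*(-32) = 32)
z - T(-36)*G = 32 - (-3 - 3*(-36))*22 = 32 - (-3 + 108)*22 = 32 - 105*22 = 32 - 1*2310 = 32 - 2310 = -2278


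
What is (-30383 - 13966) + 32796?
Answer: -11553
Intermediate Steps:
(-30383 - 13966) + 32796 = -44349 + 32796 = -11553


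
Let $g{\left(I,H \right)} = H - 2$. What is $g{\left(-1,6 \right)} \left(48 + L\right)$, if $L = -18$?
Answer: $120$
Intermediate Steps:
$g{\left(I,H \right)} = -2 + H$
$g{\left(-1,6 \right)} \left(48 + L\right) = \left(-2 + 6\right) \left(48 - 18\right) = 4 \cdot 30 = 120$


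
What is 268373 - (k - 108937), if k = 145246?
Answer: 232064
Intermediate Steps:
268373 - (k - 108937) = 268373 - (145246 - 108937) = 268373 - 1*36309 = 268373 - 36309 = 232064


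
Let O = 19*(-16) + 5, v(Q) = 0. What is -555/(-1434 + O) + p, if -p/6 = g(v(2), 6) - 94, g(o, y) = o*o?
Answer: 977967/1733 ≈ 564.32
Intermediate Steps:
g(o, y) = o²
p = 564 (p = -6*(0² - 94) = -6*(0 - 94) = -6*(-94) = 564)
O = -299 (O = -304 + 5 = -299)
-555/(-1434 + O) + p = -555/(-1434 - 299) + 564 = -555/(-1733) + 564 = -1/1733*(-555) + 564 = 555/1733 + 564 = 977967/1733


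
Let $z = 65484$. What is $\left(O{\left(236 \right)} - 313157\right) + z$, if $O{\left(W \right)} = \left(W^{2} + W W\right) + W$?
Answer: $-136045$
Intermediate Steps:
$O{\left(W \right)} = W + 2 W^{2}$ ($O{\left(W \right)} = \left(W^{2} + W^{2}\right) + W = 2 W^{2} + W = W + 2 W^{2}$)
$\left(O{\left(236 \right)} - 313157\right) + z = \left(236 \left(1 + 2 \cdot 236\right) - 313157\right) + 65484 = \left(236 \left(1 + 472\right) - 313157\right) + 65484 = \left(236 \cdot 473 - 313157\right) + 65484 = \left(111628 - 313157\right) + 65484 = -201529 + 65484 = -136045$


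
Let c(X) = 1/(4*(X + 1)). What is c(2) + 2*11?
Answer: 265/12 ≈ 22.083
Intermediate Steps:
c(X) = 1/(4 + 4*X) (c(X) = 1/(4*(1 + X)) = 1/(4 + 4*X))
c(2) + 2*11 = 1/(4*(1 + 2)) + 2*11 = (1/4)/3 + 22 = (1/4)*(1/3) + 22 = 1/12 + 22 = 265/12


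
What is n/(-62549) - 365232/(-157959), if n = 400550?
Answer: -13475193694/3293392497 ≈ -4.0916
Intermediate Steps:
n/(-62549) - 365232/(-157959) = 400550/(-62549) - 365232/(-157959) = 400550*(-1/62549) - 365232*(-1/157959) = -400550/62549 + 121744/52653 = -13475193694/3293392497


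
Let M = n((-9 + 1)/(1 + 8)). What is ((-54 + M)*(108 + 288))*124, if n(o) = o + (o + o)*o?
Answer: -23559008/9 ≈ -2.6177e+6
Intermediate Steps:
n(o) = o + 2*o² (n(o) = o + (2*o)*o = o + 2*o²)
M = 56/81 (M = ((-9 + 1)/(1 + 8))*(1 + 2*((-9 + 1)/(1 + 8))) = (-8/9)*(1 + 2*(-8/9)) = (-8*⅑)*(1 + 2*(-8*⅑)) = -8*(1 + 2*(-8/9))/9 = -8*(1 - 16/9)/9 = -8/9*(-7/9) = 56/81 ≈ 0.69136)
((-54 + M)*(108 + 288))*124 = ((-54 + 56/81)*(108 + 288))*124 = -4318/81*396*124 = -189992/9*124 = -23559008/9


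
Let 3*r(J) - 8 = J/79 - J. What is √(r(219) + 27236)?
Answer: √1525920234/237 ≈ 164.82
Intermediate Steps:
r(J) = 8/3 - 26*J/79 (r(J) = 8/3 + (J/79 - J)/3 = 8/3 + (-78*J/79)/3 = 8/3 - 26*J/79)
√(r(219) + 27236) = √((8/3 - 26/79*219) + 27236) = √((8/3 - 5694/79) + 27236) = √(-16450/237 + 27236) = √(6438482/237) = √1525920234/237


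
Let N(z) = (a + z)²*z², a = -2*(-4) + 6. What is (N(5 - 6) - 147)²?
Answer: 484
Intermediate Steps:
a = 14 (a = 8 + 6 = 14)
N(z) = z²*(14 + z)² (N(z) = (14 + z)²*z² = z²*(14 + z)²)
(N(5 - 6) - 147)² = ((5 - 6)²*(14 + (5 - 6))² - 147)² = ((-1)²*(14 - 1)² - 147)² = (1*13² - 147)² = (1*169 - 147)² = (169 - 147)² = 22² = 484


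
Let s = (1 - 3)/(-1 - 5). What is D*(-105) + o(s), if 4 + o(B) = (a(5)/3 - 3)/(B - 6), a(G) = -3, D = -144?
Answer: 256984/17 ≈ 15117.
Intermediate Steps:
s = ⅓ (s = -2/(-6) = -2*(-⅙) = ⅓ ≈ 0.33333)
o(B) = -4 - 4/(-6 + B) (o(B) = -4 + (-3/3 - 3)/(B - 6) = -4 + (-3*⅓ - 3)/(-6 + B) = -4 + (-1 - 3)/(-6 + B) = -4 - 4/(-6 + B))
D*(-105) + o(s) = -144*(-105) + 4*(5 - 1*⅓)/(-6 + ⅓) = 15120 + 4*(5 - ⅓)/(-17/3) = 15120 + 4*(-3/17)*(14/3) = 15120 - 56/17 = 256984/17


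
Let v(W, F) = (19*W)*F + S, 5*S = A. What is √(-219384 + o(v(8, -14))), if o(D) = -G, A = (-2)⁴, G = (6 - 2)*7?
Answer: 2*I*√54853 ≈ 468.41*I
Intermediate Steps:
G = 28 (G = 4*7 = 28)
A = 16
S = 16/5 (S = (⅕)*16 = 16/5 ≈ 3.2000)
v(W, F) = 16/5 + 19*F*W (v(W, F) = (19*W)*F + 16/5 = 19*F*W + 16/5 = 16/5 + 19*F*W)
o(D) = -28 (o(D) = -1*28 = -28)
√(-219384 + o(v(8, -14))) = √(-219384 - 28) = √(-219412) = 2*I*√54853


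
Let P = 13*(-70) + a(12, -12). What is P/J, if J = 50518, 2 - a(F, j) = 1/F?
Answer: -10897/606216 ≈ -0.017975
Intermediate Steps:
a(F, j) = 2 - 1/F
P = -10897/12 (P = 13*(-70) + (2 - 1/12) = -910 + (2 - 1*1/12) = -910 + (2 - 1/12) = -910 + 23/12 = -10897/12 ≈ -908.08)
P/J = -10897/12/50518 = -10897/12*1/50518 = -10897/606216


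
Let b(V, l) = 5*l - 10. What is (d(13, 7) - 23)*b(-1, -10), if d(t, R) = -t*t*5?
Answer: 52080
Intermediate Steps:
d(t, R) = -5*t² (d(t, R) = -t²*5 = -5*t²)
b(V, l) = -10 + 5*l
(d(13, 7) - 23)*b(-1, -10) = (-5*13² - 23)*(-10 + 5*(-10)) = (-5*169 - 23)*(-10 - 50) = (-845 - 23)*(-60) = -868*(-60) = 52080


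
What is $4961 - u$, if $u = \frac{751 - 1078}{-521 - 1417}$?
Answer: $\frac{3204697}{646} \approx 4960.8$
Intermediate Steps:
$u = \frac{109}{646}$ ($u = - \frac{327}{-1938} = \left(-327\right) \left(- \frac{1}{1938}\right) = \frac{109}{646} \approx 0.16873$)
$4961 - u = 4961 - \frac{109}{646} = \frac{3204697}{646}$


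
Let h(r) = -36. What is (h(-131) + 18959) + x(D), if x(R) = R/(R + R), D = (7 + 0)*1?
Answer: 37847/2 ≈ 18924.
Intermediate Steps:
D = 7 (D = 7*1 = 7)
x(R) = ½ (x(R) = R/((2*R)) = (1/(2*R))*R = ½)
(h(-131) + 18959) + x(D) = (-36 + 18959) + ½ = 18923 + ½ = 37847/2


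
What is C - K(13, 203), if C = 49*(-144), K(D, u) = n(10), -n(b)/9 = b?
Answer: -6966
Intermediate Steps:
n(b) = -9*b
K(D, u) = -90 (K(D, u) = -9*10 = -90)
C = -7056
C - K(13, 203) = -7056 - 1*(-90) = -7056 + 90 = -6966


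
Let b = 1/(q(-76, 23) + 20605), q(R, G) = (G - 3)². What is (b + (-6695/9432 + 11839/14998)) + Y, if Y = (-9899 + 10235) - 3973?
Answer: -5403356563350917/1485695580840 ≈ -3636.9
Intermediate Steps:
q(R, G) = (-3 + G)²
Y = -3637 (Y = 336 - 3973 = -3637)
b = 1/21005 (b = 1/((-3 + 23)² + 20605) = 1/(20² + 20605) = 1/(400 + 20605) = 1/21005 ≈ 4.7608e-5)
(b + (-6695/9432 + 11839/14998)) + Y = (1/21005 + (-6695/9432 + 11839/14998)) - 3637 = (1/21005 + 5626919/70730568) - 3637 = 118264164163/1485695580840 - 3637 = -5403356563350917/1485695580840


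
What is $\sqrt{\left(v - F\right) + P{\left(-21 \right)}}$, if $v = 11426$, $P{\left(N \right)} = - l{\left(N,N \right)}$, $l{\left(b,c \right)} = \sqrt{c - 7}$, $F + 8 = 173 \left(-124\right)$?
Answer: $\sqrt{32886 - 2 i \sqrt{7}} \approx 181.34 - 0.015 i$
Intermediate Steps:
$F = -21460$ ($F = -8 + 173 \left(-124\right) = -8 - 21452 = -21460$)
$l{\left(b,c \right)} = \sqrt{-7 + c}$
$P{\left(N \right)} = - \sqrt{-7 + N}$
$\sqrt{\left(v - F\right) + P{\left(-21 \right)}} = \sqrt{\left(11426 - -21460\right) - \sqrt{-7 - 21}} = \sqrt{\left(11426 + 21460\right) - \sqrt{-28}} = \sqrt{32886 - 2 i \sqrt{7}}$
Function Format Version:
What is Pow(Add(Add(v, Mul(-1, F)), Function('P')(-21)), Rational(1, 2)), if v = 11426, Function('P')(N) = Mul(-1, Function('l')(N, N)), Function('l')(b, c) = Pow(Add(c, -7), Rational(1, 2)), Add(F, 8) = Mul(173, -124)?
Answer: Pow(Add(32886, Mul(-2, I, Pow(7, Rational(1, 2)))), Rational(1, 2)) ≈ Add(181.34, Mul(-0.015, I))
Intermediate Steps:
F = -21460 (F = Add(-8, Mul(173, -124)) = Add(-8, -21452) = -21460)
Function('l')(b, c) = Pow(Add(-7, c), Rational(1, 2))
Function('P')(N) = Mul(-1, Pow(Add(-7, N), Rational(1, 2)))
Pow(Add(Add(v, Mul(-1, F)), Function('P')(-21)), Rational(1, 2)) = Pow(Add(Add(11426, Mul(-1, -21460)), Mul(-1, Pow(Add(-7, -21), Rational(1, 2)))), Rational(1, 2)) = Pow(Add(Add(11426, 21460), Mul(-1, Pow(-28, Rational(1, 2)))), Rational(1, 2)) = Pow(Add(32886, Mul(-1, Mul(2, I, Pow(7, Rational(1, 2))))), Rational(1, 2)) = Pow(Add(32886, Mul(-2, I, Pow(7, Rational(1, 2)))), Rational(1, 2))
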